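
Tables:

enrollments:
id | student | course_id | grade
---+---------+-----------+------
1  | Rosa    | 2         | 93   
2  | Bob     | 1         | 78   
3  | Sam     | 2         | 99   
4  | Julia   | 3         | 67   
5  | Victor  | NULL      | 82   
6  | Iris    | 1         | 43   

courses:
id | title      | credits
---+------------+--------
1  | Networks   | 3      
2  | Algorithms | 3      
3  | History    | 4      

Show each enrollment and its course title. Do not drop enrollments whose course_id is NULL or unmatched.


LEFT JOIN keeps every row from enrollments (the left table); where course_id has no match in courses, the course columns become NULL. Walk through each enrollment:
  - enrollment 1 (Rosa): course_id=2 -> matches Algorithms
  - enrollment 2 (Bob): course_id=1 -> matches Networks
  - enrollment 3 (Sam): course_id=2 -> matches Algorithms
  - enrollment 4 (Julia): course_id=3 -> matches History
  - enrollment 5 (Victor): course_id=NULL, no match -> kept with NULL
  - enrollment 6 (Iris): course_id=1 -> matches Networks
All 6 rows appear; 1 has NULL course.

SQL:
SELECT a.student, b.title AS course
FROM enrollments a
LEFT JOIN courses b ON a.course_id = b.id

Result:
student | course    
--------+-----------
Rosa    | Algorithms
Bob     | Networks  
Sam     | Algorithms
Julia   | History   
Victor  | NULL      
Iris    | Networks  


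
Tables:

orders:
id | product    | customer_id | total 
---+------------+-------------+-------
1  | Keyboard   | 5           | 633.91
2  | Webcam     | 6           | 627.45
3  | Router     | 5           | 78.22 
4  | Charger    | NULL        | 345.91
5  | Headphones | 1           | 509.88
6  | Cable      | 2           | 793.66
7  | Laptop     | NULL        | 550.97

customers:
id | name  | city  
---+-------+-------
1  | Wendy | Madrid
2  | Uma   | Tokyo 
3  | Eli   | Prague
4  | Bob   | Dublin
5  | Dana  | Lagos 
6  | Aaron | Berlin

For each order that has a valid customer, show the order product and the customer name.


INNER JOIN keeps only orders rows whose customer_id matches an id in customers. Walk through each order:
  - order 1 (Keyboard): customer_id=5 -> matches Dana
  - order 2 (Webcam): customer_id=6 -> matches Aaron
  - order 3 (Router): customer_id=5 -> matches Dana
  - order 4 (Charger): customer_id=NULL, no match -> dropped
  - order 5 (Headphones): customer_id=1 -> matches Wendy
  - order 6 (Cable): customer_id=2 -> matches Uma
  - order 7 (Laptop): customer_id=NULL, no match -> dropped
So 2 of 7 rows are dropped.

SQL:
SELECT a.product, b.name AS customer
FROM orders a
INNER JOIN customers b ON a.customer_id = b.id

Result:
product    | customer
-----------+---------
Keyboard   | Dana    
Webcam     | Aaron   
Router     | Dana    
Headphones | Wendy   
Cable      | Uma     


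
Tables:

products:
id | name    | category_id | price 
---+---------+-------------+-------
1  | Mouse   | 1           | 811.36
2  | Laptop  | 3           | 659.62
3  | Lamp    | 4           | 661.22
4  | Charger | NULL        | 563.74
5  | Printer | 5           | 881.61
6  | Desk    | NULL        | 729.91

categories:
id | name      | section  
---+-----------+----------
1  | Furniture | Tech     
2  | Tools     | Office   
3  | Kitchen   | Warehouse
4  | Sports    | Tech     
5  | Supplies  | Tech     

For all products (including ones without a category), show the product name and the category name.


LEFT JOIN keeps every row from products (the left table); where category_id has no match in categories, the category columns become NULL. Walk through each product:
  - product 1 (Mouse): category_id=1 -> matches Furniture
  - product 2 (Laptop): category_id=3 -> matches Kitchen
  - product 3 (Lamp): category_id=4 -> matches Sports
  - product 4 (Charger): category_id=NULL, no match -> kept with NULL
  - product 5 (Printer): category_id=5 -> matches Supplies
  - product 6 (Desk): category_id=NULL, no match -> kept with NULL
All 6 rows appear; 2 have NULL category.

SQL:
SELECT a.name, b.name AS category
FROM products a
LEFT JOIN categories b ON a.category_id = b.id

Result:
name    | category 
--------+----------
Mouse   | Furniture
Laptop  | Kitchen  
Lamp    | Sports   
Charger | NULL     
Printer | Supplies 
Desk    | NULL     


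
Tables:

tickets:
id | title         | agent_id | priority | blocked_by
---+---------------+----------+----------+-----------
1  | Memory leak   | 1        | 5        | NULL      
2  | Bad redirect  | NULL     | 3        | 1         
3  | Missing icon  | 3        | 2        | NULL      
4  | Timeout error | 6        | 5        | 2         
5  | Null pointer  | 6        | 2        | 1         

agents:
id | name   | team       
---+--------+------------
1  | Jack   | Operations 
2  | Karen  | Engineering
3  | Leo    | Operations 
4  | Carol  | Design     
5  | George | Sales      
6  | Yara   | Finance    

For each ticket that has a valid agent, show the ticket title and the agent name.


INNER JOIN keeps only tickets rows whose agent_id matches an id in agents. Walk through each ticket:
  - ticket 1 (Memory leak): agent_id=1 -> matches Jack
  - ticket 2 (Bad redirect): agent_id=NULL, no match -> dropped
  - ticket 3 (Missing icon): agent_id=3 -> matches Leo
  - ticket 4 (Timeout error): agent_id=6 -> matches Yara
  - ticket 5 (Null pointer): agent_id=6 -> matches Yara
So 1 of 5 rows is dropped.

SQL:
SELECT a.title, b.name AS agent
FROM tickets a
INNER JOIN agents b ON a.agent_id = b.id

Result:
title         | agent
--------------+------
Memory leak   | Jack 
Missing icon  | Leo  
Timeout error | Yara 
Null pointer  | Yara 


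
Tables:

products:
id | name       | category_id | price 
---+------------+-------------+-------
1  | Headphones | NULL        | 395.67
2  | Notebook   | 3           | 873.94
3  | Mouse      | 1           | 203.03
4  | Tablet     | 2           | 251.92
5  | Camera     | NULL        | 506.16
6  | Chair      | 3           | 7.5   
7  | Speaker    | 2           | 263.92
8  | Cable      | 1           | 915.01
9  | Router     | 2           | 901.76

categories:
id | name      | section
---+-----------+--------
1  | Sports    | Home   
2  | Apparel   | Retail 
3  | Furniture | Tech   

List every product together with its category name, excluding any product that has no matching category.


INNER JOIN keeps only products rows whose category_id matches an id in categories. Walk through each product:
  - product 1 (Headphones): category_id=NULL, no match -> dropped
  - product 2 (Notebook): category_id=3 -> matches Furniture
  - product 3 (Mouse): category_id=1 -> matches Sports
  - product 4 (Tablet): category_id=2 -> matches Apparel
  - product 5 (Camera): category_id=NULL, no match -> dropped
  - product 6 (Chair): category_id=3 -> matches Furniture
  - product 7 (Speaker): category_id=2 -> matches Apparel
  - product 8 (Cable): category_id=1 -> matches Sports
  - product 9 (Router): category_id=2 -> matches Apparel
So 2 of 9 rows are dropped.

SQL:
SELECT a.name, b.name AS category
FROM products a
INNER JOIN categories b ON a.category_id = b.id

Result:
name     | category 
---------+----------
Notebook | Furniture
Mouse    | Sports   
Tablet   | Apparel  
Chair    | Furniture
Speaker  | Apparel  
Cable    | Sports   
Router   | Apparel  


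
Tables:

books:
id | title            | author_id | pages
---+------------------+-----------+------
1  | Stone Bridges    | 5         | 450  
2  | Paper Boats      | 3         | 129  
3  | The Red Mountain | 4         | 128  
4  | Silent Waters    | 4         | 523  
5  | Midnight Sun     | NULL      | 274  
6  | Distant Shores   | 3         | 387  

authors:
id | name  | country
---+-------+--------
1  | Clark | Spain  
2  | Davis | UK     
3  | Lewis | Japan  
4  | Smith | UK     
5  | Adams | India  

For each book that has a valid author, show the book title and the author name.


INNER JOIN keeps only books rows whose author_id matches an id in authors. Walk through each book:
  - book 1 (Stone Bridges): author_id=5 -> matches Adams
  - book 2 (Paper Boats): author_id=3 -> matches Lewis
  - book 3 (The Red Mountain): author_id=4 -> matches Smith
  - book 4 (Silent Waters): author_id=4 -> matches Smith
  - book 5 (Midnight Sun): author_id=NULL, no match -> dropped
  - book 6 (Distant Shores): author_id=3 -> matches Lewis
So 1 of 6 rows is dropped.

SQL:
SELECT a.title, b.name AS author
FROM books a
INNER JOIN authors b ON a.author_id = b.id

Result:
title            | author
-----------------+-------
Stone Bridges    | Adams 
Paper Boats      | Lewis 
The Red Mountain | Smith 
Silent Waters    | Smith 
Distant Shores   | Lewis 


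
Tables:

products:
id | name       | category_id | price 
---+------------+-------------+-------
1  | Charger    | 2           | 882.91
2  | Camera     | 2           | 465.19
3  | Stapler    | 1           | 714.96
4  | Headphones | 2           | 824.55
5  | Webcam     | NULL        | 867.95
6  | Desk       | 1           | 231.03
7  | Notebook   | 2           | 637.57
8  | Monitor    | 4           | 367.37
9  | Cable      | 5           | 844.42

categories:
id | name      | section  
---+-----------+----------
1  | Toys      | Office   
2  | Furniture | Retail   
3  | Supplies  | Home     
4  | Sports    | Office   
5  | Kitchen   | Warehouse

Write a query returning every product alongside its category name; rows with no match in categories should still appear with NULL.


LEFT JOIN keeps every row from products (the left table); where category_id has no match in categories, the category columns become NULL. Walk through each product:
  - product 1 (Charger): category_id=2 -> matches Furniture
  - product 2 (Camera): category_id=2 -> matches Furniture
  - product 3 (Stapler): category_id=1 -> matches Toys
  - product 4 (Headphones): category_id=2 -> matches Furniture
  - product 5 (Webcam): category_id=NULL, no match -> kept with NULL
  - product 6 (Desk): category_id=1 -> matches Toys
  - product 7 (Notebook): category_id=2 -> matches Furniture
  - product 8 (Monitor): category_id=4 -> matches Sports
  - product 9 (Cable): category_id=5 -> matches Kitchen
All 9 rows appear; 1 has NULL category.

SQL:
SELECT a.name, b.name AS category
FROM products a
LEFT JOIN categories b ON a.category_id = b.id

Result:
name       | category 
-----------+----------
Charger    | Furniture
Camera     | Furniture
Stapler    | Toys     
Headphones | Furniture
Webcam     | NULL     
Desk       | Toys     
Notebook   | Furniture
Monitor    | Sports   
Cable      | Kitchen  


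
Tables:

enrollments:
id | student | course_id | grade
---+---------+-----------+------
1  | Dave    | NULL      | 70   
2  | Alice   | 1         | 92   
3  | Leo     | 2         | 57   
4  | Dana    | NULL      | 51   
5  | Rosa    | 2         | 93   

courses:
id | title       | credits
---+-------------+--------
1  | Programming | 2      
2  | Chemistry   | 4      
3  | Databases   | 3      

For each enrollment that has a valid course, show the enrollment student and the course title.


INNER JOIN keeps only enrollments rows whose course_id matches an id in courses. Walk through each enrollment:
  - enrollment 1 (Dave): course_id=NULL, no match -> dropped
  - enrollment 2 (Alice): course_id=1 -> matches Programming
  - enrollment 3 (Leo): course_id=2 -> matches Chemistry
  - enrollment 4 (Dana): course_id=NULL, no match -> dropped
  - enrollment 5 (Rosa): course_id=2 -> matches Chemistry
So 2 of 5 rows are dropped.

SQL:
SELECT a.student, b.title AS course
FROM enrollments a
INNER JOIN courses b ON a.course_id = b.id

Result:
student | course     
--------+------------
Alice   | Programming
Leo     | Chemistry  
Rosa    | Chemistry  


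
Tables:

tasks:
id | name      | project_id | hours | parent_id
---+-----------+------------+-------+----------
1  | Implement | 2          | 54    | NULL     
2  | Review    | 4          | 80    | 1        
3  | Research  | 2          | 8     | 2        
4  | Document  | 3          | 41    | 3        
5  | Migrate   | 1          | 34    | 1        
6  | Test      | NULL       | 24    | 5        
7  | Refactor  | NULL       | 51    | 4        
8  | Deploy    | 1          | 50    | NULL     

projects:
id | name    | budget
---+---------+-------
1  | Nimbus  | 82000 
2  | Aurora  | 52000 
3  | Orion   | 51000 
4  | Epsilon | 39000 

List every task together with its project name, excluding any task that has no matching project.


INNER JOIN keeps only tasks rows whose project_id matches an id in projects. Walk through each task:
  - task 1 (Implement): project_id=2 -> matches Aurora
  - task 2 (Review): project_id=4 -> matches Epsilon
  - task 3 (Research): project_id=2 -> matches Aurora
  - task 4 (Document): project_id=3 -> matches Orion
  - task 5 (Migrate): project_id=1 -> matches Nimbus
  - task 6 (Test): project_id=NULL, no match -> dropped
  - task 7 (Refactor): project_id=NULL, no match -> dropped
  - task 8 (Deploy): project_id=1 -> matches Nimbus
So 2 of 8 rows are dropped.

SQL:
SELECT a.name, b.name AS project
FROM tasks a
INNER JOIN projects b ON a.project_id = b.id

Result:
name      | project
----------+--------
Implement | Aurora 
Review    | Epsilon
Research  | Aurora 
Document  | Orion  
Migrate   | Nimbus 
Deploy    | Nimbus 


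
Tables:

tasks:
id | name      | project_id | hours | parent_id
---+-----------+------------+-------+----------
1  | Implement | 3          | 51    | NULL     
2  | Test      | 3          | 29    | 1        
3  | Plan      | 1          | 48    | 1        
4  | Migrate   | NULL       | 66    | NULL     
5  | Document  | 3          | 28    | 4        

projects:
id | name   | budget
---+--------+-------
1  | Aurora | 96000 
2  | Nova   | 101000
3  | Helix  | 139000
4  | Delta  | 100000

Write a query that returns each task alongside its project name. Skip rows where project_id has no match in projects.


INNER JOIN keeps only tasks rows whose project_id matches an id in projects. Walk through each task:
  - task 1 (Implement): project_id=3 -> matches Helix
  - task 2 (Test): project_id=3 -> matches Helix
  - task 3 (Plan): project_id=1 -> matches Aurora
  - task 4 (Migrate): project_id=NULL, no match -> dropped
  - task 5 (Document): project_id=3 -> matches Helix
So 1 of 5 rows is dropped.

SQL:
SELECT a.name, b.name AS project
FROM tasks a
INNER JOIN projects b ON a.project_id = b.id

Result:
name      | project
----------+--------
Implement | Helix  
Test      | Helix  
Plan      | Aurora 
Document  | Helix  


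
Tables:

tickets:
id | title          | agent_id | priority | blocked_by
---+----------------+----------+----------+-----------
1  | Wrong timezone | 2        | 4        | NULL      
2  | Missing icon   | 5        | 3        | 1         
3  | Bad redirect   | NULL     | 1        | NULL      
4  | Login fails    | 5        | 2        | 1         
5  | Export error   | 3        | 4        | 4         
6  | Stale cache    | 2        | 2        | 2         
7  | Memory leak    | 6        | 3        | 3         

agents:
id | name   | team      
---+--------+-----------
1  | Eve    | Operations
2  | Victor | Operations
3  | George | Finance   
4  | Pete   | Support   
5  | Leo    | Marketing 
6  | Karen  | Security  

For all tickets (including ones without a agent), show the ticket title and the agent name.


LEFT JOIN keeps every row from tickets (the left table); where agent_id has no match in agents, the agent columns become NULL. Walk through each ticket:
  - ticket 1 (Wrong timezone): agent_id=2 -> matches Victor
  - ticket 2 (Missing icon): agent_id=5 -> matches Leo
  - ticket 3 (Bad redirect): agent_id=NULL, no match -> kept with NULL
  - ticket 4 (Login fails): agent_id=5 -> matches Leo
  - ticket 5 (Export error): agent_id=3 -> matches George
  - ticket 6 (Stale cache): agent_id=2 -> matches Victor
  - ticket 7 (Memory leak): agent_id=6 -> matches Karen
All 7 rows appear; 1 has NULL agent.

SQL:
SELECT a.title, b.name AS agent
FROM tickets a
LEFT JOIN agents b ON a.agent_id = b.id

Result:
title          | agent 
---------------+-------
Wrong timezone | Victor
Missing icon   | Leo   
Bad redirect   | NULL  
Login fails    | Leo   
Export error   | George
Stale cache    | Victor
Memory leak    | Karen 


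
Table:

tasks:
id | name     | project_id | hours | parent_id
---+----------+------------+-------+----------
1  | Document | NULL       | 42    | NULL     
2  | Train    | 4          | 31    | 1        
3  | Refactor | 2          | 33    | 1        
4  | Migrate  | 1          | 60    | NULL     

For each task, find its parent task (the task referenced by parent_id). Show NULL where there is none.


This is a self-join: tasks is joined to a second copy of itself, matching each row's parent_id to another row's id. Use LEFT JOIN so rows with parent_id=NULL are kept.
  - task 1 (Document): parent_id=NULL -> NULL
  - task 2 (Train): parent_id=1 -> Document
  - task 3 (Refactor): parent_id=1 -> Document
  - task 4 (Migrate): parent_id=NULL -> NULL

SQL:
SELECT a.name AS item, b.name AS parent
FROM tasks a
LEFT JOIN tasks b ON a.parent_id = b.id

Result:
item     | parent  
---------+---------
Document | NULL    
Train    | Document
Refactor | Document
Migrate  | NULL    


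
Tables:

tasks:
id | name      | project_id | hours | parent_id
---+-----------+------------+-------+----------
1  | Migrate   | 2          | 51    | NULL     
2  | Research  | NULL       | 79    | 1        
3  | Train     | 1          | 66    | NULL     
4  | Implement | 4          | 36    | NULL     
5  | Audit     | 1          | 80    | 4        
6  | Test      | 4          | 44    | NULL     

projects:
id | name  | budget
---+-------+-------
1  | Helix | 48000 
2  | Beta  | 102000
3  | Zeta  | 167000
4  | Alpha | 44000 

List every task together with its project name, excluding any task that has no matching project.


INNER JOIN keeps only tasks rows whose project_id matches an id in projects. Walk through each task:
  - task 1 (Migrate): project_id=2 -> matches Beta
  - task 2 (Research): project_id=NULL, no match -> dropped
  - task 3 (Train): project_id=1 -> matches Helix
  - task 4 (Implement): project_id=4 -> matches Alpha
  - task 5 (Audit): project_id=1 -> matches Helix
  - task 6 (Test): project_id=4 -> matches Alpha
So 1 of 6 rows is dropped.

SQL:
SELECT a.name, b.name AS project
FROM tasks a
INNER JOIN projects b ON a.project_id = b.id

Result:
name      | project
----------+--------
Migrate   | Beta   
Train     | Helix  
Implement | Alpha  
Audit     | Helix  
Test      | Alpha  


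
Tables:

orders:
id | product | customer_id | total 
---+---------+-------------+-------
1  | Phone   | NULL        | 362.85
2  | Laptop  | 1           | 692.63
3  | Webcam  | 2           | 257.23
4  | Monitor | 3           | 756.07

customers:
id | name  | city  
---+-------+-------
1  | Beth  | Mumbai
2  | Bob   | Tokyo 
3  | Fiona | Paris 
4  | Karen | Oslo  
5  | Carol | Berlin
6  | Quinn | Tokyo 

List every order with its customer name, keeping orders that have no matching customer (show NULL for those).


LEFT JOIN keeps every row from orders (the left table); where customer_id has no match in customers, the customer columns become NULL. Walk through each order:
  - order 1 (Phone): customer_id=NULL, no match -> kept with NULL
  - order 2 (Laptop): customer_id=1 -> matches Beth
  - order 3 (Webcam): customer_id=2 -> matches Bob
  - order 4 (Monitor): customer_id=3 -> matches Fiona
All 4 rows appear; 1 has NULL customer.

SQL:
SELECT a.product, b.name AS customer
FROM orders a
LEFT JOIN customers b ON a.customer_id = b.id

Result:
product | customer
--------+---------
Phone   | NULL    
Laptop  | Beth    
Webcam  | Bob     
Monitor | Fiona   


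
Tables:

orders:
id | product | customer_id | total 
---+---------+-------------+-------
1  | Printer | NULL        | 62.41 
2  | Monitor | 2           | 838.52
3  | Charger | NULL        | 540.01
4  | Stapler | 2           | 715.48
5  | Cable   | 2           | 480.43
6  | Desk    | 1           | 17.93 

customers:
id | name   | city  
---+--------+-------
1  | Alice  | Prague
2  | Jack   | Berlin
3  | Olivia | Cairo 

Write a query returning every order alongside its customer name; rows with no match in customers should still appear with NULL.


LEFT JOIN keeps every row from orders (the left table); where customer_id has no match in customers, the customer columns become NULL. Walk through each order:
  - order 1 (Printer): customer_id=NULL, no match -> kept with NULL
  - order 2 (Monitor): customer_id=2 -> matches Jack
  - order 3 (Charger): customer_id=NULL, no match -> kept with NULL
  - order 4 (Stapler): customer_id=2 -> matches Jack
  - order 5 (Cable): customer_id=2 -> matches Jack
  - order 6 (Desk): customer_id=1 -> matches Alice
All 6 rows appear; 2 have NULL customer.

SQL:
SELECT a.product, b.name AS customer
FROM orders a
LEFT JOIN customers b ON a.customer_id = b.id

Result:
product | customer
--------+---------
Printer | NULL    
Monitor | Jack    
Charger | NULL    
Stapler | Jack    
Cable   | Jack    
Desk    | Alice   


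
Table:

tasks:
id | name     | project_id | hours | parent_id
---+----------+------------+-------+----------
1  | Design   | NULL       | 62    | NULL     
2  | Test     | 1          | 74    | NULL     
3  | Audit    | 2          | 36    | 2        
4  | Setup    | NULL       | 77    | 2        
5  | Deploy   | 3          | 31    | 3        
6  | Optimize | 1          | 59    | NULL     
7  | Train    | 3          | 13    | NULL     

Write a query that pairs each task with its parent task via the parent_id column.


This is a self-join: tasks is joined to a second copy of itself, matching each row's parent_id to another row's id. Use LEFT JOIN so rows with parent_id=NULL are kept.
  - task 1 (Design): parent_id=NULL -> NULL
  - task 2 (Test): parent_id=NULL -> NULL
  - task 3 (Audit): parent_id=2 -> Test
  - task 4 (Setup): parent_id=2 -> Test
  - task 5 (Deploy): parent_id=3 -> Audit
  - task 6 (Optimize): parent_id=NULL -> NULL
  - task 7 (Train): parent_id=NULL -> NULL

SQL:
SELECT a.name AS item, b.name AS parent
FROM tasks a
LEFT JOIN tasks b ON a.parent_id = b.id

Result:
item     | parent
---------+-------
Design   | NULL  
Test     | NULL  
Audit    | Test  
Setup    | Test  
Deploy   | Audit 
Optimize | NULL  
Train    | NULL  


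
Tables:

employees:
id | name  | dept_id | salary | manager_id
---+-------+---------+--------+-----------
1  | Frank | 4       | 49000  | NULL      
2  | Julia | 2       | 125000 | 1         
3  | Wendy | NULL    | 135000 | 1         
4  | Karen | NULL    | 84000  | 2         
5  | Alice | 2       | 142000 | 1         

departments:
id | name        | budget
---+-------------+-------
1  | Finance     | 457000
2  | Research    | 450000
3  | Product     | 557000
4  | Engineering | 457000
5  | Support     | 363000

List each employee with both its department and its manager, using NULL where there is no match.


Two LEFT JOINs from the same base table employees: one to departments via dept_id, one to employees itself via manager_id. Both are LEFT so every employee is preserved.
Match against departments:
  - employee 1 (Frank): dept_id=4 -> matches Engineering
  - employee 2 (Julia): dept_id=2 -> matches Research
  - employee 3 (Wendy): dept_id=NULL, no match -> kept with NULL
  - employee 4 (Karen): dept_id=NULL, no match -> kept with NULL
  - employee 5 (Alice): dept_id=2 -> matches Research
Match against employees (self):
  - employee 1 (Frank): manager_id=NULL -> NULL
  - employee 2 (Julia): manager_id=1 -> Frank
  - employee 3 (Wendy): manager_id=1 -> Frank
  - employee 4 (Karen): manager_id=2 -> Julia
  - employee 5 (Alice): manager_id=1 -> Frank

SQL:
SELECT a.name, b.name AS department, c.name AS manager
FROM employees a
LEFT JOIN departments b ON a.dept_id = b.id
LEFT JOIN employees c ON a.manager_id = c.id

Result:
name  | department  | manager
------+-------------+--------
Frank | Engineering | NULL   
Julia | Research    | Frank  
Wendy | NULL        | Frank  
Karen | NULL        | Julia  
Alice | Research    | Frank  


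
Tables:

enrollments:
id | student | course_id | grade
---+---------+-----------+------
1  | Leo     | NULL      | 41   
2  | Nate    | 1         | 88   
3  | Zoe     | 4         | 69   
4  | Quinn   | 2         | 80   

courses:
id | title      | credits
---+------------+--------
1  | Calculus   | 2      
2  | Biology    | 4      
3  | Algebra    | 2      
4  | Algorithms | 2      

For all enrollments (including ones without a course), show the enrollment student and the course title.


LEFT JOIN keeps every row from enrollments (the left table); where course_id has no match in courses, the course columns become NULL. Walk through each enrollment:
  - enrollment 1 (Leo): course_id=NULL, no match -> kept with NULL
  - enrollment 2 (Nate): course_id=1 -> matches Calculus
  - enrollment 3 (Zoe): course_id=4 -> matches Algorithms
  - enrollment 4 (Quinn): course_id=2 -> matches Biology
All 4 rows appear; 1 has NULL course.

SQL:
SELECT a.student, b.title AS course
FROM enrollments a
LEFT JOIN courses b ON a.course_id = b.id

Result:
student | course    
--------+-----------
Leo     | NULL      
Nate    | Calculus  
Zoe     | Algorithms
Quinn   | Biology   


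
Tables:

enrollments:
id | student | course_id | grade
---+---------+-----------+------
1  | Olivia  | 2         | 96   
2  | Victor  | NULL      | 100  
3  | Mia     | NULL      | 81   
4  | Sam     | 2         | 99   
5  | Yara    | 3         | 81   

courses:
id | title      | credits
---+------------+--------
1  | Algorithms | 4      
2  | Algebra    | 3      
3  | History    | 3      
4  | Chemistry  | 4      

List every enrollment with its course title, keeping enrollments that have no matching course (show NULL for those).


LEFT JOIN keeps every row from enrollments (the left table); where course_id has no match in courses, the course columns become NULL. Walk through each enrollment:
  - enrollment 1 (Olivia): course_id=2 -> matches Algebra
  - enrollment 2 (Victor): course_id=NULL, no match -> kept with NULL
  - enrollment 3 (Mia): course_id=NULL, no match -> kept with NULL
  - enrollment 4 (Sam): course_id=2 -> matches Algebra
  - enrollment 5 (Yara): course_id=3 -> matches History
All 5 rows appear; 2 have NULL course.

SQL:
SELECT a.student, b.title AS course
FROM enrollments a
LEFT JOIN courses b ON a.course_id = b.id

Result:
student | course 
--------+--------
Olivia  | Algebra
Victor  | NULL   
Mia     | NULL   
Sam     | Algebra
Yara    | History


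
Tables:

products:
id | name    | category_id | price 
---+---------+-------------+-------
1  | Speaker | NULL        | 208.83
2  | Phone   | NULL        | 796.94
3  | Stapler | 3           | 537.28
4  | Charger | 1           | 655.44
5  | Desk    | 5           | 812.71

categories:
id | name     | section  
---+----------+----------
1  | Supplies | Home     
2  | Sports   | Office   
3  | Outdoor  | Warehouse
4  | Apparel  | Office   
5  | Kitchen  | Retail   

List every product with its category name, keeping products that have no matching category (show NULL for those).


LEFT JOIN keeps every row from products (the left table); where category_id has no match in categories, the category columns become NULL. Walk through each product:
  - product 1 (Speaker): category_id=NULL, no match -> kept with NULL
  - product 2 (Phone): category_id=NULL, no match -> kept with NULL
  - product 3 (Stapler): category_id=3 -> matches Outdoor
  - product 4 (Charger): category_id=1 -> matches Supplies
  - product 5 (Desk): category_id=5 -> matches Kitchen
All 5 rows appear; 2 have NULL category.

SQL:
SELECT a.name, b.name AS category
FROM products a
LEFT JOIN categories b ON a.category_id = b.id

Result:
name    | category
--------+---------
Speaker | NULL    
Phone   | NULL    
Stapler | Outdoor 
Charger | Supplies
Desk    | Kitchen 


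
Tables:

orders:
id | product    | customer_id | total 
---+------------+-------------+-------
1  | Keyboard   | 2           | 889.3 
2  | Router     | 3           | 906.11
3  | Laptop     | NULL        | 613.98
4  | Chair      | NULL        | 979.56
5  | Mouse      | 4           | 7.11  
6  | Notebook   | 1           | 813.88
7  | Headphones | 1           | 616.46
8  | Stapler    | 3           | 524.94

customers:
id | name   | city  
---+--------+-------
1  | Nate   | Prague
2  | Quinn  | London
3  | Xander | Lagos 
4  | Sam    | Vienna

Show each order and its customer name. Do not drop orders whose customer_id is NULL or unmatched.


LEFT JOIN keeps every row from orders (the left table); where customer_id has no match in customers, the customer columns become NULL. Walk through each order:
  - order 1 (Keyboard): customer_id=2 -> matches Quinn
  - order 2 (Router): customer_id=3 -> matches Xander
  - order 3 (Laptop): customer_id=NULL, no match -> kept with NULL
  - order 4 (Chair): customer_id=NULL, no match -> kept with NULL
  - order 5 (Mouse): customer_id=4 -> matches Sam
  - order 6 (Notebook): customer_id=1 -> matches Nate
  - order 7 (Headphones): customer_id=1 -> matches Nate
  - order 8 (Stapler): customer_id=3 -> matches Xander
All 8 rows appear; 2 have NULL customer.

SQL:
SELECT a.product, b.name AS customer
FROM orders a
LEFT JOIN customers b ON a.customer_id = b.id

Result:
product    | customer
-----------+---------
Keyboard   | Quinn   
Router     | Xander  
Laptop     | NULL    
Chair      | NULL    
Mouse      | Sam     
Notebook   | Nate    
Headphones | Nate    
Stapler    | Xander  


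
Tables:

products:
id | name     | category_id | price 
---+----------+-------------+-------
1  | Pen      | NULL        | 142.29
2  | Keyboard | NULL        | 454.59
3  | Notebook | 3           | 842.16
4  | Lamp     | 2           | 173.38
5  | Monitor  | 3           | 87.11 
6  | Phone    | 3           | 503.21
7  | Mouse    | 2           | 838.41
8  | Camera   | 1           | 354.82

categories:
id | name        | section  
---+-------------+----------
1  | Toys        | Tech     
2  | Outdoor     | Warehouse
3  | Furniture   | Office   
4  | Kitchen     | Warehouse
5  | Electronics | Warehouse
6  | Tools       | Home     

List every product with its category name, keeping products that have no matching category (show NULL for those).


LEFT JOIN keeps every row from products (the left table); where category_id has no match in categories, the category columns become NULL. Walk through each product:
  - product 1 (Pen): category_id=NULL, no match -> kept with NULL
  - product 2 (Keyboard): category_id=NULL, no match -> kept with NULL
  - product 3 (Notebook): category_id=3 -> matches Furniture
  - product 4 (Lamp): category_id=2 -> matches Outdoor
  - product 5 (Monitor): category_id=3 -> matches Furniture
  - product 6 (Phone): category_id=3 -> matches Furniture
  - product 7 (Mouse): category_id=2 -> matches Outdoor
  - product 8 (Camera): category_id=1 -> matches Toys
All 8 rows appear; 2 have NULL category.

SQL:
SELECT a.name, b.name AS category
FROM products a
LEFT JOIN categories b ON a.category_id = b.id

Result:
name     | category 
---------+----------
Pen      | NULL     
Keyboard | NULL     
Notebook | Furniture
Lamp     | Outdoor  
Monitor  | Furniture
Phone    | Furniture
Mouse    | Outdoor  
Camera   | Toys     


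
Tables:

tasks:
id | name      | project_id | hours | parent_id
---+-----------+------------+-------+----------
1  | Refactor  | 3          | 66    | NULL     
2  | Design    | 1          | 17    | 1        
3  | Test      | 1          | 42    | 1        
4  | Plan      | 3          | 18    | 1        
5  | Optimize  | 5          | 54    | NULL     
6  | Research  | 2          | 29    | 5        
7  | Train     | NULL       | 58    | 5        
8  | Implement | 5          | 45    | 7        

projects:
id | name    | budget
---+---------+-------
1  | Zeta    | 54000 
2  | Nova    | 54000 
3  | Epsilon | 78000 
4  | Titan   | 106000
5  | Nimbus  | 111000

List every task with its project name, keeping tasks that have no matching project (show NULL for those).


LEFT JOIN keeps every row from tasks (the left table); where project_id has no match in projects, the project columns become NULL. Walk through each task:
  - task 1 (Refactor): project_id=3 -> matches Epsilon
  - task 2 (Design): project_id=1 -> matches Zeta
  - task 3 (Test): project_id=1 -> matches Zeta
  - task 4 (Plan): project_id=3 -> matches Epsilon
  - task 5 (Optimize): project_id=5 -> matches Nimbus
  - task 6 (Research): project_id=2 -> matches Nova
  - task 7 (Train): project_id=NULL, no match -> kept with NULL
  - task 8 (Implement): project_id=5 -> matches Nimbus
All 8 rows appear; 1 has NULL project.

SQL:
SELECT a.name, b.name AS project
FROM tasks a
LEFT JOIN projects b ON a.project_id = b.id

Result:
name      | project
----------+--------
Refactor  | Epsilon
Design    | Zeta   
Test      | Zeta   
Plan      | Epsilon
Optimize  | Nimbus 
Research  | Nova   
Train     | NULL   
Implement | Nimbus 


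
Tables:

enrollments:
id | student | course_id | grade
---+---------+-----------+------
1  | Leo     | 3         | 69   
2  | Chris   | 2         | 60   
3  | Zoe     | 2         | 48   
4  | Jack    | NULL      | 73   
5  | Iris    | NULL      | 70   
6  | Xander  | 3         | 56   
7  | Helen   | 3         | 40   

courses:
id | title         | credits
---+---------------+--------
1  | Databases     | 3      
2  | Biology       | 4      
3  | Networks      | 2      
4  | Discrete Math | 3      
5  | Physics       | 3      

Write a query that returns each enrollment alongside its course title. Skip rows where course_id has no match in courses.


INNER JOIN keeps only enrollments rows whose course_id matches an id in courses. Walk through each enrollment:
  - enrollment 1 (Leo): course_id=3 -> matches Networks
  - enrollment 2 (Chris): course_id=2 -> matches Biology
  - enrollment 3 (Zoe): course_id=2 -> matches Biology
  - enrollment 4 (Jack): course_id=NULL, no match -> dropped
  - enrollment 5 (Iris): course_id=NULL, no match -> dropped
  - enrollment 6 (Xander): course_id=3 -> matches Networks
  - enrollment 7 (Helen): course_id=3 -> matches Networks
So 2 of 7 rows are dropped.

SQL:
SELECT a.student, b.title AS course
FROM enrollments a
INNER JOIN courses b ON a.course_id = b.id

Result:
student | course  
--------+---------
Leo     | Networks
Chris   | Biology 
Zoe     | Biology 
Xander  | Networks
Helen   | Networks


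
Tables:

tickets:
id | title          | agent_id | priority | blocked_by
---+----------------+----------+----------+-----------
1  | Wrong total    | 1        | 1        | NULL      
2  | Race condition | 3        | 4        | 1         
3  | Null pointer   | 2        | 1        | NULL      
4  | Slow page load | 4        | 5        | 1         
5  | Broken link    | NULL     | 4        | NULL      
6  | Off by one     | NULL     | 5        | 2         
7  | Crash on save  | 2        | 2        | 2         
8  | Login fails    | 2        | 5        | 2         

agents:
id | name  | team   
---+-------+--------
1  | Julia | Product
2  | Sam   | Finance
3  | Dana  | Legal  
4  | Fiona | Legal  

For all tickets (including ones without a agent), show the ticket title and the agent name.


LEFT JOIN keeps every row from tickets (the left table); where agent_id has no match in agents, the agent columns become NULL. Walk through each ticket:
  - ticket 1 (Wrong total): agent_id=1 -> matches Julia
  - ticket 2 (Race condition): agent_id=3 -> matches Dana
  - ticket 3 (Null pointer): agent_id=2 -> matches Sam
  - ticket 4 (Slow page load): agent_id=4 -> matches Fiona
  - ticket 5 (Broken link): agent_id=NULL, no match -> kept with NULL
  - ticket 6 (Off by one): agent_id=NULL, no match -> kept with NULL
  - ticket 7 (Crash on save): agent_id=2 -> matches Sam
  - ticket 8 (Login fails): agent_id=2 -> matches Sam
All 8 rows appear; 2 have NULL agent.

SQL:
SELECT a.title, b.name AS agent
FROM tickets a
LEFT JOIN agents b ON a.agent_id = b.id

Result:
title          | agent
---------------+------
Wrong total    | Julia
Race condition | Dana 
Null pointer   | Sam  
Slow page load | Fiona
Broken link    | NULL 
Off by one     | NULL 
Crash on save  | Sam  
Login fails    | Sam  


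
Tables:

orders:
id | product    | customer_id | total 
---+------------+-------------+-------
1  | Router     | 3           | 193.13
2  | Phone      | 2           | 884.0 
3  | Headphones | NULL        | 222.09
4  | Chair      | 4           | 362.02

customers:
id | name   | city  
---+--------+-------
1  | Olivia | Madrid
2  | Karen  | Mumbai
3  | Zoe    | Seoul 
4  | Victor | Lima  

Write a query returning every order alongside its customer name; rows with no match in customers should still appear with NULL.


LEFT JOIN keeps every row from orders (the left table); where customer_id has no match in customers, the customer columns become NULL. Walk through each order:
  - order 1 (Router): customer_id=3 -> matches Zoe
  - order 2 (Phone): customer_id=2 -> matches Karen
  - order 3 (Headphones): customer_id=NULL, no match -> kept with NULL
  - order 4 (Chair): customer_id=4 -> matches Victor
All 4 rows appear; 1 has NULL customer.

SQL:
SELECT a.product, b.name AS customer
FROM orders a
LEFT JOIN customers b ON a.customer_id = b.id

Result:
product    | customer
-----------+---------
Router     | Zoe     
Phone      | Karen   
Headphones | NULL    
Chair      | Victor  


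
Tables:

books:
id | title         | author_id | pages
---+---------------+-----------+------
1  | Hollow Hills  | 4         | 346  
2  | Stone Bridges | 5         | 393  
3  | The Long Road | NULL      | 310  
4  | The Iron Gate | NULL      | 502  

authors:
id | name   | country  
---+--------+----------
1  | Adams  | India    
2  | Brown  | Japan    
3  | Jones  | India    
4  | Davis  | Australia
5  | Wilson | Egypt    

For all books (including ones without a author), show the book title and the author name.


LEFT JOIN keeps every row from books (the left table); where author_id has no match in authors, the author columns become NULL. Walk through each book:
  - book 1 (Hollow Hills): author_id=4 -> matches Davis
  - book 2 (Stone Bridges): author_id=5 -> matches Wilson
  - book 3 (The Long Road): author_id=NULL, no match -> kept with NULL
  - book 4 (The Iron Gate): author_id=NULL, no match -> kept with NULL
All 4 rows appear; 2 have NULL author.

SQL:
SELECT a.title, b.name AS author
FROM books a
LEFT JOIN authors b ON a.author_id = b.id

Result:
title         | author
--------------+-------
Hollow Hills  | Davis 
Stone Bridges | Wilson
The Long Road | NULL  
The Iron Gate | NULL  


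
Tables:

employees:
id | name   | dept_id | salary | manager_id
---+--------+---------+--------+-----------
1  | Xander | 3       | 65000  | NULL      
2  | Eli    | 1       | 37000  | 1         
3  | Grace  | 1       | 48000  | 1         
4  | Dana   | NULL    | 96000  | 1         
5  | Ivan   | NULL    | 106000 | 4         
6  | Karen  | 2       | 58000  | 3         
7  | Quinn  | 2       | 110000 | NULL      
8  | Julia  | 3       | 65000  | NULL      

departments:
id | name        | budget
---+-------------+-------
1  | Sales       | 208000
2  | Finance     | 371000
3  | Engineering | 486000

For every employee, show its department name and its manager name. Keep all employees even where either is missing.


Two LEFT JOINs from the same base table employees: one to departments via dept_id, one to employees itself via manager_id. Both are LEFT so every employee is preserved.
Match against departments:
  - employee 1 (Xander): dept_id=3 -> matches Engineering
  - employee 2 (Eli): dept_id=1 -> matches Sales
  - employee 3 (Grace): dept_id=1 -> matches Sales
  - employee 4 (Dana): dept_id=NULL, no match -> kept with NULL
  - employee 5 (Ivan): dept_id=NULL, no match -> kept with NULL
  - employee 6 (Karen): dept_id=2 -> matches Finance
  - employee 7 (Quinn): dept_id=2 -> matches Finance
  - employee 8 (Julia): dept_id=3 -> matches Engineering
Match against employees (self):
  - employee 1 (Xander): manager_id=NULL -> NULL
  - employee 2 (Eli): manager_id=1 -> Xander
  - employee 3 (Grace): manager_id=1 -> Xander
  - employee 4 (Dana): manager_id=1 -> Xander
  - employee 5 (Ivan): manager_id=4 -> Dana
  - employee 6 (Karen): manager_id=3 -> Grace
  - employee 7 (Quinn): manager_id=NULL -> NULL
  - employee 8 (Julia): manager_id=NULL -> NULL

SQL:
SELECT a.name, b.name AS department, c.name AS manager
FROM employees a
LEFT JOIN departments b ON a.dept_id = b.id
LEFT JOIN employees c ON a.manager_id = c.id

Result:
name   | department  | manager
-------+-------------+--------
Xander | Engineering | NULL   
Eli    | Sales       | Xander 
Grace  | Sales       | Xander 
Dana   | NULL        | Xander 
Ivan   | NULL        | Dana   
Karen  | Finance     | Grace  
Quinn  | Finance     | NULL   
Julia  | Engineering | NULL   
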